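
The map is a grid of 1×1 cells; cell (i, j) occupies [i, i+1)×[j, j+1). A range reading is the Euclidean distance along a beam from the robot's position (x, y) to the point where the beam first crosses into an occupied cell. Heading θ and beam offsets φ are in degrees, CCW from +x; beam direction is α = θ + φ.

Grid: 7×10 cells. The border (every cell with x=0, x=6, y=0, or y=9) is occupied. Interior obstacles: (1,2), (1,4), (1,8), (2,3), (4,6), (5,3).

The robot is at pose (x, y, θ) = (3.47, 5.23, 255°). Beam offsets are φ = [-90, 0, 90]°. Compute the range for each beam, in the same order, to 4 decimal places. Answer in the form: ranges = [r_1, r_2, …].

beam 1: φ=-90°, α=165°
  d=(-0.9659,0.2588)  start (3,5)  tX=0.4866 tY=2.9751  stride 1/|dx|=1.0353 1/|dy|=3.8637
    cross x-line → (2,5), t=0.4866
    cross x-line → (1,5), t=1.5219
    cross x-line → (0,5), t=2.5571 (wall)
  → r_1 = 2.5571
beam 2: φ=0°, α=255°
  d=(-0.2588,-0.9659)  start (3,5)  tX=1.8159 tY=0.2381  stride 1/|dx|=3.8637 1/|dy|=1.0353
    cross y-line → (3,4), t=0.2381
    cross y-line → (3,3), t=1.2734
    cross x-line → (2,3), t=1.8159 (wall)
  → r_2 = 1.8159
beam 3: φ=90°, α=345°
  d=(0.9659,-0.2588)  start (3,5)  tX=0.5487 tY=0.8887  stride 1/|dx|=1.0353 1/|dy|=3.8637
    cross x-line → (4,5), t=0.5487
    cross y-line → (4,4), t=0.8887
    cross x-line → (5,4), t=1.5840
    cross x-line → (6,4), t=2.6192 (wall)
  → r_3 = 2.6192

ranges = [2.5571, 1.8159, 2.6192]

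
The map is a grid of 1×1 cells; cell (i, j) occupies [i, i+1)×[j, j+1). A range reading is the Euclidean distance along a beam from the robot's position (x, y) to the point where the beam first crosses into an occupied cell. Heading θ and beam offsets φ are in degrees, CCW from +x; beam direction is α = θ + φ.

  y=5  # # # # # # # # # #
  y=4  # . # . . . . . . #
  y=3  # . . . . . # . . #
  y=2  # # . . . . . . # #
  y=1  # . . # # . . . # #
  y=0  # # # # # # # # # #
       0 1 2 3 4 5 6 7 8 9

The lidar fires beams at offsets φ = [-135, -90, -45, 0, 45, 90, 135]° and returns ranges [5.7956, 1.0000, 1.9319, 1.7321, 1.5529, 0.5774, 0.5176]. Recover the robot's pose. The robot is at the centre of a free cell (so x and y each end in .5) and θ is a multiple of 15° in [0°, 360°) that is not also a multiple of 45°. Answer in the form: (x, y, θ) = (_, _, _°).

Candidates: 25 free-cell centres × 16 headings = 400 poses. Raycast each; keep the one whose scan matches to 4 dp.
  (1.5, 1.5, 120°): beam 1 = 1.5529 ≠ 5.7956 ✗
  (1.5, 1.5, 195°): beam 1 = 0.5774 ≠ 5.7956 ✗
  (5.5, 4.5, 345°): beam 1 = 4.0415 ≠ 5.7956 ✗
  (2.5, 2.5, 75°): beam 1 = 1.0000 ≠ 5.7956 ✗
  (4.5, 3.5, 255°): beam 1 = 1.7321 ≠ 5.7956 ✗
  …
  (7.5, 4.5, 330°): r_1=5.7956, r_2=1.0000, r_3=1.9319, r_4=1.7321, r_5=1.5529, r_6=0.5774, r_7=0.5176 — all match ✓
No second candidate reproduces the full scan.

(x, y, θ) = (7.5, 4.5, 330°)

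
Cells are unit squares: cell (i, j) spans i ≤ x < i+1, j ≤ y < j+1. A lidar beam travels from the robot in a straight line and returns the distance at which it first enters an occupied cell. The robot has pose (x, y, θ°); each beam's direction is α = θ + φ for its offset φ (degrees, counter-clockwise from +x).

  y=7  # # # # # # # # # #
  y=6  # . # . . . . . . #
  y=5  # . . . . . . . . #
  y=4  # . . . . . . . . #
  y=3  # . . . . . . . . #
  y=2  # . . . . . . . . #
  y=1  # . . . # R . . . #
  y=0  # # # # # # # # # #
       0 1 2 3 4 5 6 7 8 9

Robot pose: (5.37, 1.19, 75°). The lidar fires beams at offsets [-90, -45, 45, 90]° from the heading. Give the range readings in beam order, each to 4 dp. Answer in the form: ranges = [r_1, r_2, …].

beam 1: φ=-90°, α=345°
  d=(0.9659,-0.2588)  start (5,1)  tX=0.6522 tY=0.7341  stride 1/|dx|=1.0353 1/|dy|=3.8637
    cross x-line → (6,1), t=0.6522
    cross y-line → (6,0), t=0.7341 (wall)
  → r_1 = 0.7341
beam 2: φ=-45°, α=30°
  d=(0.8660,0.5000)  start (5,1)  tX=0.7275 tY=1.6200  stride 1/|dx|=1.1547 1/|dy|=2.0000
    cross x-line → (6,1), t=0.7275
    cross y-line → (6,2), t=1.6200
    cross x-line → (7,2), t=1.8822
    cross x-line → (8,2), t=3.0369
    cross y-line → (8,3), t=3.6200
    cross x-line → (9,3), t=4.1916 (wall)
  → r_2 = 4.1916
beam 3: φ=45°, α=120°
  d=(-0.5000,0.8660)  start (5,1)  tX=0.7400 tY=0.9353  stride 1/|dx|=2.0000 1/|dy|=1.1547
    cross x-line → (4,1), t=0.7400 (wall)
  → r_3 = 0.7400
beam 4: φ=90°, α=165°
  d=(-0.9659,0.2588)  start (5,1)  tX=0.3831 tY=3.1296  stride 1/|dx|=1.0353 1/|dy|=3.8637
    cross x-line → (4,1), t=0.3831 (wall)
  → r_4 = 0.3831

ranges = [0.7341, 4.1916, 0.7400, 0.3831]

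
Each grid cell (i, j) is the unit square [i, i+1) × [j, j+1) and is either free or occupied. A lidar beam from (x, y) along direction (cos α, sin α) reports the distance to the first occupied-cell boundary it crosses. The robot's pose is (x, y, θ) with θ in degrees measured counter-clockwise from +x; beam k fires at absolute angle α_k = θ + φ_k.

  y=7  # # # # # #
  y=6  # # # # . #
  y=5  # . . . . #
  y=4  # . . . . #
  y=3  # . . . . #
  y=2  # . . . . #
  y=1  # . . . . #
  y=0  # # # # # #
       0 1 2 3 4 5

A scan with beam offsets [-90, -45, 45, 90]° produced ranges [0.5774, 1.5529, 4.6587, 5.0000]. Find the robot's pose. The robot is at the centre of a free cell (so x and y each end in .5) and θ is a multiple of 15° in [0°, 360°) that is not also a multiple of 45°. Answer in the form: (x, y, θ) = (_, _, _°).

The pose lattice has 21·16 = 336 candidates. Test each by forward raycasting.
  (2.5, 1.5, 75°): beam 1 = 1.9319 ≠ 0.5774 ✗
  (1.5, 5.5, 240°): beam 2 = 0.5176 ≠ 1.5529 ✗
  (3.5, 4.5, 165°): beam 1 = 1.5529 ≠ 0.5774 ✗
  (1.5, 4.5, 330°): beam 1 = 1.0000 ≠ 0.5774 ✗
  …
  (2.5, 5.5, 210°): r_1=0.5774, r_2=1.5529, r_3=4.6587, r_4=5.0000 — all match ✓
No second candidate reproduces the full scan.

(x, y, θ) = (2.5, 5.5, 210°)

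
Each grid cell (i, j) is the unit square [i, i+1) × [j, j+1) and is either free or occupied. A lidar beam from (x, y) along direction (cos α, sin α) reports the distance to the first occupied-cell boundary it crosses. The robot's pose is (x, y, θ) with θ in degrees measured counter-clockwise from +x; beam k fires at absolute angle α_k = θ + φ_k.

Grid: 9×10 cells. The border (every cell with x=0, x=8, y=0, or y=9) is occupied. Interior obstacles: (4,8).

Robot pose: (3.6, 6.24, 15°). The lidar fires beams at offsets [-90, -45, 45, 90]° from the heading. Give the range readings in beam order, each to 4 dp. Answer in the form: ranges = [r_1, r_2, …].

ranges = [5.4248, 5.0807, 2.0323, 2.8574]

beam 1: φ=-90°, α=285°
  direction (0.2588, -0.9659); cell (3,6); t to first gridline: x 1.5455, y 0.2485 (then +3.8637 / +1.0353)
    (3,5) via y @ 0.2485
    (3,4) via y @ 1.2837
    (4,4) via x @ 1.5455
    (4,3) via y @ 2.3190
    (4,2) via y @ 3.3543
    (4,1) via y @ 4.3896
    (5,1) via x @ 5.4092
    (5,0) via y @ 5.4248  # hit
  → r_1 = 5.4248
beam 2: φ=-45°, α=330°
  direction (0.8660, -0.5000); cell (3,6); t to first gridline: x 0.4619, y 0.4800 (then +1.1547 / +2.0000)
    (4,6) via x @ 0.4619
    (4,5) via y @ 0.4800
    (5,5) via x @ 1.6166
    (5,4) via y @ 2.4800
    (6,4) via x @ 2.7713
    (7,4) via x @ 3.9260
    (7,3) via y @ 4.4800
    (8,3) via x @ 5.0807  # hit
  → r_2 = 5.0807
beam 3: φ=45°, α=60°
  direction (0.5000, 0.8660); cell (3,6); t to first gridline: x 0.8000, y 0.8776 (then +2.0000 / +1.1547)
    (4,6) via x @ 0.8000
    (4,7) via y @ 0.8776
    (4,8) via y @ 2.0323  # hit
  → r_3 = 2.0323
beam 4: φ=90°, α=105°
  direction (-0.2588, 0.9659); cell (3,6); t to first gridline: x 2.3182, y 0.7868 (then +3.8637 / +1.0353)
    (3,7) via y @ 0.7868
    (3,8) via y @ 1.8221
    (2,8) via x @ 2.3182
    (2,9) via y @ 2.8574  # hit
  → r_4 = 2.8574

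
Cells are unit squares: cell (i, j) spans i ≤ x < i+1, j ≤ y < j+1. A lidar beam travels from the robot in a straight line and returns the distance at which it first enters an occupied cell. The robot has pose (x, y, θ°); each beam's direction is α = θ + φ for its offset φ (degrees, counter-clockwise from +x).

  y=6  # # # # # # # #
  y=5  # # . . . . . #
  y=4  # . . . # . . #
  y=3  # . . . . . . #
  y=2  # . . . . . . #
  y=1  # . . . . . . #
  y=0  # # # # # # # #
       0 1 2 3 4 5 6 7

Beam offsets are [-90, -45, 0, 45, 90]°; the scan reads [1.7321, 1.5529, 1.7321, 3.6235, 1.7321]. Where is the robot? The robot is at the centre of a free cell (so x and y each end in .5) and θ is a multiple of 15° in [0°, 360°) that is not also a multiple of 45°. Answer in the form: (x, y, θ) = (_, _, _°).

Candidates: 28 free-cell centres × 16 headings = 448 poses. Raycast each; keep the one whose scan matches to 4 dp.
  (2.5, 2.5, 300°): beam 4 = 4.6587 ≠ 3.6235 ✗
  (5.5, 3.5, 345°): beam 1 = 2.5882 ≠ 1.7321 ✗
  (4.5, 1.5, 210°): beam 1 = 5.0000 ≠ 1.7321 ✗
  (6.5, 1.5, 300°): beam 1 = 1.0000 ≠ 1.7321 ✗
  …
  (5.5, 2.5, 30°): r_1=1.7321, r_2=1.5529, r_3=1.7321, r_4=3.6235, r_5=1.7321 — all match ✓
Unique over the lattice → pose = (5.5, 2.5, 30°).

(x, y, θ) = (5.5, 2.5, 30°)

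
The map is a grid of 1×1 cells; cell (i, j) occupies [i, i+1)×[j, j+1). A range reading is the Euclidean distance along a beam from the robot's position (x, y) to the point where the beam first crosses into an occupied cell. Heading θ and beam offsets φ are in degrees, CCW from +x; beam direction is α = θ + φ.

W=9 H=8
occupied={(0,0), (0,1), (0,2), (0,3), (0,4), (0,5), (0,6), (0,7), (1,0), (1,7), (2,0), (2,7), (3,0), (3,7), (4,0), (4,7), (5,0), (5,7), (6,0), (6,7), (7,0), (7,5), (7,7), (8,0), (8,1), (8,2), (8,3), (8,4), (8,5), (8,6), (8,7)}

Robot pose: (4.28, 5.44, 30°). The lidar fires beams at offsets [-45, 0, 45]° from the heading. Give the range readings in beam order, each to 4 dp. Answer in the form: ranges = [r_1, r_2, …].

ranges = [3.8512, 3.1200, 1.6150]

beam 1: φ=-45°, α=345°
  d=(0.9659,-0.2588)  start (4,5)  tX=0.7454 tY=1.7000  stride 1/|dx|=1.0353 1/|dy|=3.8637
    cross x-line → (5,5), t=0.7454
    cross y-line → (5,4), t=1.7000
    cross x-line → (6,4), t=1.7807
    cross x-line → (7,4), t=2.8160
    cross x-line → (8,4), t=3.8512 (wall)
  → r_1 = 3.8512
beam 2: φ=0°, α=30°
  d=(0.8660,0.5000)  start (4,5)  tX=0.8314 tY=1.1200  stride 1/|dx|=1.1547 1/|dy|=2.0000
    cross x-line → (5,5), t=0.8314
    cross y-line → (5,6), t=1.1200
    cross x-line → (6,6), t=1.9861
    cross y-line → (6,7), t=3.1200 (wall)
  → r_2 = 3.1200
beam 3: φ=45°, α=75°
  d=(0.2588,0.9659)  start (4,5)  tX=2.7819 tY=0.5798  stride 1/|dx|=3.8637 1/|dy|=1.0353
    cross y-line → (4,6), t=0.5798
    cross y-line → (4,7), t=1.6150 (wall)
  → r_3 = 1.6150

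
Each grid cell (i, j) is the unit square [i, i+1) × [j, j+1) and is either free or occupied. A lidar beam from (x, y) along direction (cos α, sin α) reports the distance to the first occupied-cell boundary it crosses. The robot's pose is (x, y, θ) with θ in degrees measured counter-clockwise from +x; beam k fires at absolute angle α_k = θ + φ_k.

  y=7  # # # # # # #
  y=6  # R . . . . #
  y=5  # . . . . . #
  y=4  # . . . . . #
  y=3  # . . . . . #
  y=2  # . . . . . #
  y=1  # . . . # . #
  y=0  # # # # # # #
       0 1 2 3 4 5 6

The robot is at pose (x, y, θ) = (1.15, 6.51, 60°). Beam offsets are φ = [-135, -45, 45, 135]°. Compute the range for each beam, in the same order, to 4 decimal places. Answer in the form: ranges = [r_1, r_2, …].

ranges = [5.7044, 1.8932, 0.5073, 0.1553]

beam 1: φ=-135°, α=285°
  cosα=0.2588 sinα=-0.9659 | (1,6) | tMaxX 3.2841 tMaxY 0.5280 | tΔX 3.8637 tΔY 1.0353
    t=0.5280 [y] (1,5)
    t=1.5633 [y] (1,4)
    t=2.5985 [y] (1,3)
    t=3.2841 [x] (2,3)
    t=3.6338 [y] (2,2)
    t=4.6691 [y] (2,1)
    t=5.7044 [y] (2,0) — stop
  → r_1 = 5.7044
beam 2: φ=-45°, α=15°
  cosα=0.9659 sinα=0.2588 | (1,6) | tMaxX 0.8800 tMaxY 1.8932 | tΔX 1.0353 tΔY 3.8637
    t=0.8800 [x] (2,6)
    t=1.8932 [y] (2,7) — stop
  → r_2 = 1.8932
beam 3: φ=45°, α=105°
  cosα=-0.2588 sinα=0.9659 | (1,6) | tMaxX 0.5796 tMaxY 0.5073 | tΔX 3.8637 tΔY 1.0353
    t=0.5073 [y] (1,7) — stop
  → r_3 = 0.5073
beam 4: φ=135°, α=195°
  cosα=-0.9659 sinα=-0.2588 | (1,6) | tMaxX 0.1553 tMaxY 1.9705 | tΔX 1.0353 tΔY 3.8637
    t=0.1553 [x] (0,6) — stop
  → r_4 = 0.1553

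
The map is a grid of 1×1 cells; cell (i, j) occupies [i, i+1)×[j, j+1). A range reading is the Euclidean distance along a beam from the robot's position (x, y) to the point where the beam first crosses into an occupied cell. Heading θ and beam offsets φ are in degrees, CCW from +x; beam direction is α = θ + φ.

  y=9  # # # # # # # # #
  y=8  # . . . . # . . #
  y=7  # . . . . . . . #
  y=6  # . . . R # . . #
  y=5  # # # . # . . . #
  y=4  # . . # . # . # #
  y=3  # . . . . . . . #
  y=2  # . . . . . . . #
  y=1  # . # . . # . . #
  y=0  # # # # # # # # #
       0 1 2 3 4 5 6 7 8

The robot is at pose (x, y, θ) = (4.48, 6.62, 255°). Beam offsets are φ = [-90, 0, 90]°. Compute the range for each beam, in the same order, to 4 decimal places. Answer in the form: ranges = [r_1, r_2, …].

ranges = [3.6028, 0.6419, 0.5383]

beam 1: φ=-90°, α=165°
  dir = (cos 165°, sin 165°) = (-0.9659, 0.2588); from cell (4,6)
  next x-line at t=0.4969, next y-line at t=1.4682; Δt_x=1.0353, Δt_y=3.8637
    x: enter (3,6) at t=0.4969
    y: enter (3,7) at t=1.4682
    x: enter (2,7) at t=1.5322
    x: enter (1,7) at t=2.5675
    x: enter (0,7) at t=3.6028 ← occupied
  → r_1 = 3.6028
beam 2: φ=0°, α=255°
  dir = (cos 255°, sin 255°) = (-0.2588, -0.9659); from cell (4,6)
  next x-line at t=1.8546, next y-line at t=0.6419; Δt_x=3.8637, Δt_y=1.0353
    y: enter (4,5) at t=0.6419 ← occupied
  → r_2 = 0.6419
beam 3: φ=90°, α=345°
  dir = (cos 345°, sin 345°) = (0.9659, -0.2588); from cell (4,6)
  next x-line at t=0.5383, next y-line at t=2.3955; Δt_x=1.0353, Δt_y=3.8637
    x: enter (5,6) at t=0.5383 ← occupied
  → r_3 = 0.5383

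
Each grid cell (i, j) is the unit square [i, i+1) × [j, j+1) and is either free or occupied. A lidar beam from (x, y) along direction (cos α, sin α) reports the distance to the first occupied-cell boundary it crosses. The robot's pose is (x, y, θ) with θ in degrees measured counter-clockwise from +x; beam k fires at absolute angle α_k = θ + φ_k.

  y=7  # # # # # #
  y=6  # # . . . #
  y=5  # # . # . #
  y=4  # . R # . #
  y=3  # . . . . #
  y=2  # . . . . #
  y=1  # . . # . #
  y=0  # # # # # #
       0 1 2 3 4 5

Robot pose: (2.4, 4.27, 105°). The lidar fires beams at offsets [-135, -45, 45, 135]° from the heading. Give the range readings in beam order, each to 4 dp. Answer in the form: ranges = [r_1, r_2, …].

ranges = [3.0022, 1.2000, 1.4600, 2.8000]

beam 1: φ=-135°, α=330°
  cosα=0.8660 sinα=-0.5000 | (2,4) | tMaxX 0.6928 tMaxY 0.5400 | tΔX 1.1547 tΔY 2.0000
    t=0.5400 [y] (2,3)
    t=0.6928 [x] (3,3)
    t=1.8475 [x] (4,3)
    t=2.5400 [y] (4,2)
    t=3.0022 [x] (5,2) — stop
  → r_1 = 3.0022
beam 2: φ=-45°, α=60°
  cosα=0.5000 sinα=0.8660 | (2,4) | tMaxX 1.2000 tMaxY 0.8429 | tΔX 2.0000 tΔY 1.1547
    t=0.8429 [y] (2,5)
    t=1.2000 [x] (3,5) — stop
  → r_2 = 1.2000
beam 3: φ=45°, α=150°
  cosα=-0.8660 sinα=0.5000 | (2,4) | tMaxX 0.4619 tMaxY 1.4600 | tΔX 1.1547 tΔY 2.0000
    t=0.4619 [x] (1,4)
    t=1.4600 [y] (1,5) — stop
  → r_3 = 1.4600
beam 4: φ=135°, α=240°
  cosα=-0.5000 sinα=-0.8660 | (2,4) | tMaxX 0.8000 tMaxY 0.3118 | tΔX 2.0000 tΔY 1.1547
    t=0.3118 [y] (2,3)
    t=0.8000 [x] (1,3)
    t=1.4665 [y] (1,2)
    t=2.6212 [y] (1,1)
    t=2.8000 [x] (0,1) — stop
  → r_4 = 2.8000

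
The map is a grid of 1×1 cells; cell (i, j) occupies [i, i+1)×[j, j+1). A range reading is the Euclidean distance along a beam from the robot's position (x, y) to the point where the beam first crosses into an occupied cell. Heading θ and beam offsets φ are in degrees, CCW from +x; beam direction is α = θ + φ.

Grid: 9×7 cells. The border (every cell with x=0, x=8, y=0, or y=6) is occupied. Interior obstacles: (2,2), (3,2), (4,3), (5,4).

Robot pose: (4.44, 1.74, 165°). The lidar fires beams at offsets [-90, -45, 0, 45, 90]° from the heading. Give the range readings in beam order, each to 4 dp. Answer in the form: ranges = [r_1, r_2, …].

beam 1: φ=-90°, α=75°
  direction (0.2588, 0.9659); cell (4,1); t to first gridline: x 2.1637, y 0.2692 (then +3.8637 / +1.0353)
    (4,2) via y @ 0.2692
    (4,3) via y @ 1.3044  # hit
  → r_1 = 1.3044
beam 2: φ=-45°, α=120°
  direction (-0.5000, 0.8660); cell (4,1); t to first gridline: x 0.8800, y 0.3002 (then +2.0000 / +1.1547)
    (4,2) via y @ 0.3002
    (3,2) via x @ 0.8800  # hit
  → r_2 = 0.8800
beam 3: φ=0°, α=165°
  direction (-0.9659, 0.2588); cell (4,1); t to first gridline: x 0.4555, y 1.0046 (then +1.0353 / +3.8637)
    (3,1) via x @ 0.4555
    (3,2) via y @ 1.0046  # hit
  → r_3 = 1.0046
beam 4: φ=45°, α=210°
  direction (-0.8660, -0.5000); cell (4,1); t to first gridline: x 0.5081, y 1.4800 (then +1.1547 / +2.0000)
    (3,1) via x @ 0.5081
    (3,0) via y @ 1.4800  # hit
  → r_4 = 1.4800
beam 5: φ=90°, α=255°
  direction (-0.2588, -0.9659); cell (4,1); t to first gridline: x 1.7000, y 0.7661 (then +3.8637 / +1.0353)
    (4,0) via y @ 0.7661  # hit
  → r_5 = 0.7661

ranges = [1.3044, 0.8800, 1.0046, 1.4800, 0.7661]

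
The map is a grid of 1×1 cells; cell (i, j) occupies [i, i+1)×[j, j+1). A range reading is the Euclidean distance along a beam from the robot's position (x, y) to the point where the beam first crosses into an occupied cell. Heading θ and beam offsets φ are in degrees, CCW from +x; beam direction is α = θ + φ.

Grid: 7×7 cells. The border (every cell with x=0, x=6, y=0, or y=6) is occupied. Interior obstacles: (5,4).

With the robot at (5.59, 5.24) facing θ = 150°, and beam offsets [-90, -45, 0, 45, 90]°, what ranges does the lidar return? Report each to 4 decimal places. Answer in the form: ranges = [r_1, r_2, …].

beam 1: φ=-90°, α=60°
  d=(0.5000,0.8660)  start (5,5)  tX=0.8200 tY=0.8776  stride 1/|dx|=2.0000 1/|dy|=1.1547
    cross x-line → (6,5), t=0.8200 (wall)
  → r_1 = 0.8200
beam 2: φ=-45°, α=105°
  d=(-0.2588,0.9659)  start (5,5)  tX=2.2796 tY=0.7868  stride 1/|dx|=3.8637 1/|dy|=1.0353
    cross y-line → (5,6), t=0.7868 (wall)
  → r_2 = 0.7868
beam 3: φ=0°, α=150°
  d=(-0.8660,0.5000)  start (5,5)  tX=0.6813 tY=1.5200  stride 1/|dx|=1.1547 1/|dy|=2.0000
    cross x-line → (4,5), t=0.6813
    cross y-line → (4,6), t=1.5200 (wall)
  → r_3 = 1.5200
beam 4: φ=45°, α=195°
  d=(-0.9659,-0.2588)  start (5,5)  tX=0.6108 tY=0.9273  stride 1/|dx|=1.0353 1/|dy|=3.8637
    cross x-line → (4,5), t=0.6108
    cross y-line → (4,4), t=0.9273
    cross x-line → (3,4), t=1.6461
    cross x-line → (2,4), t=2.6814
    cross x-line → (1,4), t=3.7166
    cross x-line → (0,4), t=4.7519 (wall)
  → r_4 = 4.7519
beam 5: φ=90°, α=240°
  d=(-0.5000,-0.8660)  start (5,5)  tX=1.1800 tY=0.2771  stride 1/|dx|=2.0000 1/|dy|=1.1547
    cross y-line → (5,4), t=0.2771 (wall)
  → r_5 = 0.2771

ranges = [0.8200, 0.7868, 1.5200, 4.7519, 0.2771]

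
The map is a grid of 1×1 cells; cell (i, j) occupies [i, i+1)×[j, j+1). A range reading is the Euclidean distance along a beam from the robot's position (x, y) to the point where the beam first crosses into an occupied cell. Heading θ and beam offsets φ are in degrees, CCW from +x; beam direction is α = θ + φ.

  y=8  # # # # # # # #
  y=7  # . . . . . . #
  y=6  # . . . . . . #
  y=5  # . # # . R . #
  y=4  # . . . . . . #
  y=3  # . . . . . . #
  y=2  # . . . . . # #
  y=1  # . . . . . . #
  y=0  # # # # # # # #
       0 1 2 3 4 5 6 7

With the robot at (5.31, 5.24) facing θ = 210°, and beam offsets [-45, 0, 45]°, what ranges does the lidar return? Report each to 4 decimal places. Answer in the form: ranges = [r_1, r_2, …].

beam 1: φ=-45°, α=165°
  cosα=-0.9659 sinα=0.2588 | (5,5) | tMaxX 0.3209 tMaxY 2.9364 | tΔX 1.0353 tΔY 3.8637
    t=0.3209 [x] (4,5)
    t=1.3562 [x] (3,5) — stop
  → r_1 = 1.3562
beam 2: φ=0°, α=210°
  cosα=-0.8660 sinα=-0.5000 | (5,5) | tMaxX 0.3580 tMaxY 0.4800 | tΔX 1.1547 tΔY 2.0000
    t=0.3580 [x] (4,5)
    t=0.4800 [y] (4,4)
    t=1.5127 [x] (3,4)
    t=2.4800 [y] (3,3)
    t=2.6674 [x] (2,3)
    t=3.8221 [x] (1,3)
    t=4.4800 [y] (1,2)
    t=4.9768 [x] (0,2) — stop
  → r_2 = 4.9768
beam 3: φ=45°, α=255°
  cosα=-0.2588 sinα=-0.9659 | (5,5) | tMaxX 1.1977 tMaxY 0.2485 | tΔX 3.8637 tΔY 1.0353
    t=0.2485 [y] (5,4)
    t=1.1977 [x] (4,4)
    t=1.2837 [y] (4,3)
    t=2.3190 [y] (4,2)
    t=3.3543 [y] (4,1)
    t=4.3896 [y] (4,0) — stop
  → r_3 = 4.3896

ranges = [1.3562, 4.9768, 4.3896]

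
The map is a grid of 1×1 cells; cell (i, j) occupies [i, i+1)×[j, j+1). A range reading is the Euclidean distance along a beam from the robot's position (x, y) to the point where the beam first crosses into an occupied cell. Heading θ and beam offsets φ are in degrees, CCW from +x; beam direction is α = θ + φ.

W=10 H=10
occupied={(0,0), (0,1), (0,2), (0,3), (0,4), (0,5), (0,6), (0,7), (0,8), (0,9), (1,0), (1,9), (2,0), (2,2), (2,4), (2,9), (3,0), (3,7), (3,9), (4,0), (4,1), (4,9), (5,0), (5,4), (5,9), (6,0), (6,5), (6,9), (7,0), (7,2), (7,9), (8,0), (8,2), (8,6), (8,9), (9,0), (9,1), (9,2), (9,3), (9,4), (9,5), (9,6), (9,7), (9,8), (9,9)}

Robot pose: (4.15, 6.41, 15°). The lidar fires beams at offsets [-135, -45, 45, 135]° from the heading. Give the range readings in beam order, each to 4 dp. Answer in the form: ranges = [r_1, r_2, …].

beam 1: φ=-135°, α=240°
  d=(-0.5000,-0.8660)  start (4,6)  tX=0.3000 tY=0.4734  stride 1/|dx|=2.0000 1/|dy|=1.1547
    cross x-line → (3,6), t=0.3000
    cross y-line → (3,5), t=0.4734
    cross y-line → (3,4), t=1.6281
    cross x-line → (2,4), t=2.3000 (wall)
  → r_1 = 2.3000
beam 2: φ=-45°, α=330°
  d=(0.8660,-0.5000)  start (4,6)  tX=0.9815 tY=0.8200  stride 1/|dx|=1.1547 1/|dy|=2.0000
    cross y-line → (4,5), t=0.8200
    cross x-line → (5,5), t=0.9815
    cross x-line → (6,5), t=2.1362 (wall)
  → r_2 = 2.1362
beam 3: φ=45°, α=60°
  d=(0.5000,0.8660)  start (4,6)  tX=1.7000 tY=0.6813  stride 1/|dx|=2.0000 1/|dy|=1.1547
    cross y-line → (4,7), t=0.6813
    cross x-line → (5,7), t=1.7000
    cross y-line → (5,8), t=1.8360
    cross y-line → (5,9), t=2.9907 (wall)
  → r_3 = 2.9907
beam 4: φ=135°, α=150°
  d=(-0.8660,0.5000)  start (4,6)  tX=0.1732 tY=1.1800  stride 1/|dx|=1.1547 1/|dy|=2.0000
    cross x-line → (3,6), t=0.1732
    cross y-line → (3,7), t=1.1800 (wall)
  → r_4 = 1.1800

ranges = [2.3000, 2.1362, 2.9907, 1.1800]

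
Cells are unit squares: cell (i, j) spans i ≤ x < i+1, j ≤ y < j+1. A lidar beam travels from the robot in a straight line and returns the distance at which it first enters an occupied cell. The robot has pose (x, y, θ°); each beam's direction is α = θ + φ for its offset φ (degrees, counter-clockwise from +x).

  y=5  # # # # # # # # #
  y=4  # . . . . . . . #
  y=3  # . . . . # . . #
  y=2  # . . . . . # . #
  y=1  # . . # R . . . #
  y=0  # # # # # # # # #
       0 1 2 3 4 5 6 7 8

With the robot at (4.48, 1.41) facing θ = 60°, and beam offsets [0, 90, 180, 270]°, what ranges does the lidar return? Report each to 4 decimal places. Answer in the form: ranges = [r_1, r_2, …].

beam 1: φ=0°, α=60°
  cosα=0.5000 sinα=0.8660 | (4,1) | tMaxX 1.0400 tMaxY 0.6813 | tΔX 2.0000 tΔY 1.1547
    t=0.6813 [y] (4,2)
    t=1.0400 [x] (5,2)
    t=1.8360 [y] (5,3) — stop
  → r_1 = 1.8360
beam 2: φ=90°, α=150°
  cosα=-0.8660 sinα=0.5000 | (4,1) | tMaxX 0.5543 tMaxY 1.1800 | tΔX 1.1547 tΔY 2.0000
    t=0.5543 [x] (3,1) — stop
  → r_2 = 0.5543
beam 3: φ=180°, α=240°
  cosα=-0.5000 sinα=-0.8660 | (4,1) | tMaxX 0.9600 tMaxY 0.4734 | tΔX 2.0000 tΔY 1.1547
    t=0.4734 [y] (4,0) — stop
  → r_3 = 0.4734
beam 4: φ=270°, α=330°
  cosα=0.8660 sinα=-0.5000 | (4,1) | tMaxX 0.6004 tMaxY 0.8200 | tΔX 1.1547 tΔY 2.0000
    t=0.6004 [x] (5,1)
    t=0.8200 [y] (5,0) — stop
  → r_4 = 0.8200

ranges = [1.8360, 0.5543, 0.4734, 0.8200]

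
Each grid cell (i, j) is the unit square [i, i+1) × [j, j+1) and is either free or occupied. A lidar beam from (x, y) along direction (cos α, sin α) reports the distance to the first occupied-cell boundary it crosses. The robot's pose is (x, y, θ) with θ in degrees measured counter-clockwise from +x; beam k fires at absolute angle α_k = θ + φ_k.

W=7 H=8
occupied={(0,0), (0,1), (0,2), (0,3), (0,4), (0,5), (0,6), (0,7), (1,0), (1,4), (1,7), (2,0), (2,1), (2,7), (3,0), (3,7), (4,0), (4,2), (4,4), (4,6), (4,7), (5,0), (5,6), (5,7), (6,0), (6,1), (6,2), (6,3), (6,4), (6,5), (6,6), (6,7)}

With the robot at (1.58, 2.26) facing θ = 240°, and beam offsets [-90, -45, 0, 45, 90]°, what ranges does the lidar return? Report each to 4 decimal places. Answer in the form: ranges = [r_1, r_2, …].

beam 1: φ=-90°, α=150°
  d=(-0.8660,0.5000)  start (1,2)  tX=0.6697 tY=1.4800  stride 1/|dx|=1.1547 1/|dy|=2.0000
    cross x-line → (0,2), t=0.6697 (wall)
  → r_1 = 0.6697
beam 2: φ=-45°, α=195°
  d=(-0.9659,-0.2588)  start (1,2)  tX=0.6005 tY=1.0046  stride 1/|dx|=1.0353 1/|dy|=3.8637
    cross x-line → (0,2), t=0.6005 (wall)
  → r_2 = 0.6005
beam 3: φ=0°, α=240°
  d=(-0.5000,-0.8660)  start (1,2)  tX=1.1600 tY=0.3002  stride 1/|dx|=2.0000 1/|dy|=1.1547
    cross y-line → (1,1), t=0.3002
    cross x-line → (0,1), t=1.1600 (wall)
  → r_3 = 1.1600
beam 4: φ=45°, α=285°
  d=(0.2588,-0.9659)  start (1,2)  tX=1.6228 tY=0.2692  stride 1/|dx|=3.8637 1/|dy|=1.0353
    cross y-line → (1,1), t=0.2692
    cross y-line → (1,0), t=1.3044 (wall)
  → r_4 = 1.3044
beam 5: φ=90°, α=330°
  d=(0.8660,-0.5000)  start (1,2)  tX=0.4850 tY=0.5200  stride 1/|dx|=1.1547 1/|dy|=2.0000
    cross x-line → (2,2), t=0.4850
    cross y-line → (2,1), t=0.5200 (wall)
  → r_5 = 0.5200

ranges = [0.6697, 0.6005, 1.1600, 1.3044, 0.5200]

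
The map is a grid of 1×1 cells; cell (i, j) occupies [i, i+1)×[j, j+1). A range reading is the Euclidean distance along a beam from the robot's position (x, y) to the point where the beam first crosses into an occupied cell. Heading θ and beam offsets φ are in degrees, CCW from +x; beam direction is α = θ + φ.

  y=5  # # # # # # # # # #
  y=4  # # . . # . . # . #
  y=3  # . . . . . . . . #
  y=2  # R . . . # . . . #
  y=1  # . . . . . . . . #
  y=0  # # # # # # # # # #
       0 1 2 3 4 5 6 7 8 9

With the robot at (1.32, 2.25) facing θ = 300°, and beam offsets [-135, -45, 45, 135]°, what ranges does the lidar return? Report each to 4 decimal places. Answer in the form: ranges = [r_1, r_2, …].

beam 1: φ=-135°, α=165°
  d=(-0.9659,0.2588)  start (1,2)  tX=0.3313 tY=2.8978  stride 1/|dx|=1.0353 1/|dy|=3.8637
    cross x-line → (0,2), t=0.3313 (wall)
  → r_1 = 0.3313
beam 2: φ=-45°, α=255°
  d=(-0.2588,-0.9659)  start (1,2)  tX=1.2364 tY=0.2588  stride 1/|dx|=3.8637 1/|dy|=1.0353
    cross y-line → (1,1), t=0.2588
    cross x-line → (0,1), t=1.2364 (wall)
  → r_2 = 1.2364
beam 3: φ=45°, α=345°
  d=(0.9659,-0.2588)  start (1,2)  tX=0.7040 tY=0.9659  stride 1/|dx|=1.0353 1/|dy|=3.8637
    cross x-line → (2,2), t=0.7040
    cross y-line → (2,1), t=0.9659
    cross x-line → (3,1), t=1.7393
    cross x-line → (4,1), t=2.7745
    cross x-line → (5,1), t=3.8098
    cross y-line → (5,0), t=4.8296 (wall)
  → r_3 = 4.8296
beam 4: φ=135°, α=75°
  d=(0.2588,0.9659)  start (1,2)  tX=2.6273 tY=0.7765  stride 1/|dx|=3.8637 1/|dy|=1.0353
    cross y-line → (1,3), t=0.7765
    cross y-line → (1,4), t=1.8117 (wall)
  → r_4 = 1.8117

ranges = [0.3313, 1.2364, 4.8296, 1.8117]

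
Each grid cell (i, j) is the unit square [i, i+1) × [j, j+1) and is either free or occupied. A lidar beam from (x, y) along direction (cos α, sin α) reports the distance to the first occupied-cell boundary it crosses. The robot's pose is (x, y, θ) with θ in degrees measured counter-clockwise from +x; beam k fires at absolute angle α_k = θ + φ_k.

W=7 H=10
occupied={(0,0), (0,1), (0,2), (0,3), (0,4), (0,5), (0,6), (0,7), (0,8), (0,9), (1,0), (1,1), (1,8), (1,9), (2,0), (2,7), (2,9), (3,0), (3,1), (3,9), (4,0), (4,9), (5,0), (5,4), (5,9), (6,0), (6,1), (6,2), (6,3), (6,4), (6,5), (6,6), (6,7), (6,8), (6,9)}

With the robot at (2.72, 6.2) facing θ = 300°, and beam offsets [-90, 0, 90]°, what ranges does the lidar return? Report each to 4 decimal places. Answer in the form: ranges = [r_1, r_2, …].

ranges = [1.9861, 6.0044, 3.7874]

beam 1: φ=-90°, α=210°
  d=(-0.8660,-0.5000)  start (2,6)  tX=0.8314 tY=0.4000  stride 1/|dx|=1.1547 1/|dy|=2.0000
    cross y-line → (2,5), t=0.4000
    cross x-line → (1,5), t=0.8314
    cross x-line → (0,5), t=1.9861 (wall)
  → r_1 = 1.9861
beam 2: φ=0°, α=300°
  d=(0.5000,-0.8660)  start (2,6)  tX=0.5600 tY=0.2309  stride 1/|dx|=2.0000 1/|dy|=1.1547
    cross y-line → (2,5), t=0.2309
    cross x-line → (3,5), t=0.5600
    cross y-line → (3,4), t=1.3856
    cross y-line → (3,3), t=2.5403
    cross x-line → (4,3), t=2.5600
    cross y-line → (4,2), t=3.6950
    cross x-line → (5,2), t=4.5600
    cross y-line → (5,1), t=4.8497
    cross y-line → (5,0), t=6.0044 (wall)
  → r_2 = 6.0044
beam 3: φ=90°, α=30°
  d=(0.8660,0.5000)  start (2,6)  tX=0.3233 tY=1.6000  stride 1/|dx|=1.1547 1/|dy|=2.0000
    cross x-line → (3,6), t=0.3233
    cross x-line → (4,6), t=1.4780
    cross y-line → (4,7), t=1.6000
    cross x-line → (5,7), t=2.6327
    cross y-line → (5,8), t=3.6000
    cross x-line → (6,8), t=3.7874 (wall)
  → r_3 = 3.7874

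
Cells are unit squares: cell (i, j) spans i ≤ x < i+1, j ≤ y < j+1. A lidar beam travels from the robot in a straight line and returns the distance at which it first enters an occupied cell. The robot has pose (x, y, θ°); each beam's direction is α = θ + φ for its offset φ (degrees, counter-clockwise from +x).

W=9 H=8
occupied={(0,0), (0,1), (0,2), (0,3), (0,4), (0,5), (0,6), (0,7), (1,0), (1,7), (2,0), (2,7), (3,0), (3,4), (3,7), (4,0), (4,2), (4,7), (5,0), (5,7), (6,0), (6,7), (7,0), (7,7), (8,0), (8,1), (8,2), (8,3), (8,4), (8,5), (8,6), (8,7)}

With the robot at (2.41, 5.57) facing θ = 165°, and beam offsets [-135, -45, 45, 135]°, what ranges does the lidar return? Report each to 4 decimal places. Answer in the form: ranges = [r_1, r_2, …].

beam 1: φ=-135°, α=30°
  direction (0.8660, 0.5000); cell (2,5); t to first gridline: x 0.6813, y 0.8600 (then +1.1547 / +2.0000)
    (3,5) via x @ 0.6813
    (3,6) via y @ 0.8600
    (4,6) via x @ 1.8360
    (4,7) via y @ 2.8600  # hit
  → r_1 = 2.8600
beam 2: φ=-45°, α=120°
  direction (-0.5000, 0.8660); cell (2,5); t to first gridline: x 0.8200, y 0.4965 (then +2.0000 / +1.1547)
    (2,6) via y @ 0.4965
    (1,6) via x @ 0.8200
    (1,7) via y @ 1.6512  # hit
  → r_2 = 1.6512
beam 3: φ=45°, α=210°
  direction (-0.8660, -0.5000); cell (2,5); t to first gridline: x 0.4734, y 1.1400 (then +1.1547 / +2.0000)
    (1,5) via x @ 0.4734
    (1,4) via y @ 1.1400
    (0,4) via x @ 1.6281  # hit
  → r_3 = 1.6281
beam 4: φ=135°, α=300°
  direction (0.5000, -0.8660); cell (2,5); t to first gridline: x 1.1800, y 0.6582 (then +2.0000 / +1.1547)
    (2,4) via y @ 0.6582
    (3,4) via x @ 1.1800  # hit
  → r_4 = 1.1800

ranges = [2.8600, 1.6512, 1.6281, 1.1800]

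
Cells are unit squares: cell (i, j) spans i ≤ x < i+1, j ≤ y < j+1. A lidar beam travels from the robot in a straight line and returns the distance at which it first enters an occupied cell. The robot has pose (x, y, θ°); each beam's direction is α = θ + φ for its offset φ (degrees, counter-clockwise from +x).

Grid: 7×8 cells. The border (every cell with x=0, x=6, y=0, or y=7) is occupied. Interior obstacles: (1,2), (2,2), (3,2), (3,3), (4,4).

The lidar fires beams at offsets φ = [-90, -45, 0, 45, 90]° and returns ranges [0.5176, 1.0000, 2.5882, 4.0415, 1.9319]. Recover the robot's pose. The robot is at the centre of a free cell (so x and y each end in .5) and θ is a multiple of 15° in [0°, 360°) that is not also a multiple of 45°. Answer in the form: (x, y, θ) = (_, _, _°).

The pose lattice has 25·16 = 400 candidates. Test each by forward raycasting.
  (4.5, 6.5, 60°): beam 1 = 1.7321 ≠ 0.5176 ✗
  (2.5, 5.5, 150°): beam 1 = 1.7321 ≠ 0.5176 ✗
  (5.5, 2.5, 165°): beam 1 = 1.9319 ≠ 0.5176 ✗
  (5.5, 4.5, 210°): beam 1 = 2.8868 ≠ 0.5176 ✗
  …
  (3.5, 6.5, 195°): r_1=0.5176, r_2=1.0000, r_3=2.5882, r_4=4.0415, r_5=1.9319 — all match ✓
No second candidate reproduces the full scan.

(x, y, θ) = (3.5, 6.5, 195°)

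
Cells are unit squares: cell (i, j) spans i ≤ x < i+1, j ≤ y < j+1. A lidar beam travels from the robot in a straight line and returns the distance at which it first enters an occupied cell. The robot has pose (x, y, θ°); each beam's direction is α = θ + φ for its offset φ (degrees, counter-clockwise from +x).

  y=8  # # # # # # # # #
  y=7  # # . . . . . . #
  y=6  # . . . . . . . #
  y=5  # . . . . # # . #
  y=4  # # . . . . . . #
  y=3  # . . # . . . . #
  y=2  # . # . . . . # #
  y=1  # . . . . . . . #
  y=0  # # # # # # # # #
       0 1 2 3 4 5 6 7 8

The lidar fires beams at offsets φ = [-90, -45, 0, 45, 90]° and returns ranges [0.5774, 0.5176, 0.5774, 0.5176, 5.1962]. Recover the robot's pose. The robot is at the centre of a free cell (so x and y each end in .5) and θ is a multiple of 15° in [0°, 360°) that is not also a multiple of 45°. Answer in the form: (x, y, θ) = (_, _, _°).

Candidates: 42 free-cell centres × 16 headings = 672 poses. Raycast each; keep the one whose scan matches to 4 dp.
  (2.5, 1.5, 195°): beam 1 = 0.5176 ≠ 0.5774 ✗
  (5.5, 7.5, 255°): beam 1 = 1.9319 ≠ 0.5774 ✗
  (4.5, 4.5, 150°): beam 1 = 1.0000 ≠ 0.5774 ✗
  (7.5, 4.5, 330°): beam 1 = 4.0415 ≠ 0.5774 ✗
  …
  (2.5, 3.5, 330°): r_1=0.5774, r_2=0.5176, r_3=0.5774, r_4=0.5176, r_5=5.1962 — all match ✓
Only this pose fits every beam.

(x, y, θ) = (2.5, 3.5, 330°)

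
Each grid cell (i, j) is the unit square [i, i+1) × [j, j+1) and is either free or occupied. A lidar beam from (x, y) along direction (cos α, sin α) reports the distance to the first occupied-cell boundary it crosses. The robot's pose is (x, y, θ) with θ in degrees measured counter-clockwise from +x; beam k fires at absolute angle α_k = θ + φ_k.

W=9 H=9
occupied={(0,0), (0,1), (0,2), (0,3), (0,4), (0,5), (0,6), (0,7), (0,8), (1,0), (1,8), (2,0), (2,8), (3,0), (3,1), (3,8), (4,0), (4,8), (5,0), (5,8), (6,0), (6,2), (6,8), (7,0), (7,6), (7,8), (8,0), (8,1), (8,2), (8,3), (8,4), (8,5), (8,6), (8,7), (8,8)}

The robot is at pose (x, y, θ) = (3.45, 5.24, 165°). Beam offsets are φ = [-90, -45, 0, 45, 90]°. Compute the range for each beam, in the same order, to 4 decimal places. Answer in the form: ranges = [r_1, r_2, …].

beam 1: φ=-90°, α=75°
  d=(0.2588,0.9659)  start (3,5)  tX=2.1250 tY=0.7868  stride 1/|dx|=3.8637 1/|dy|=1.0353
    cross y-line → (3,6), t=0.7868
    cross y-line → (3,7), t=1.8221
    cross x-line → (4,7), t=2.1250
    cross y-line → (4,8), t=2.8574 (wall)
  → r_1 = 2.8574
beam 2: φ=-45°, α=120°
  d=(-0.5000,0.8660)  start (3,5)  tX=0.9000 tY=0.8776  stride 1/|dx|=2.0000 1/|dy|=1.1547
    cross y-line → (3,6), t=0.8776
    cross x-line → (2,6), t=0.9000
    cross y-line → (2,7), t=2.0323
    cross x-line → (1,7), t=2.9000
    cross y-line → (1,8), t=3.1870 (wall)
  → r_2 = 3.1870
beam 3: φ=0°, α=165°
  d=(-0.9659,0.2588)  start (3,5)  tX=0.4659 tY=2.9364  stride 1/|dx|=1.0353 1/|dy|=3.8637
    cross x-line → (2,5), t=0.4659
    cross x-line → (1,5), t=1.5012
    cross x-line → (0,5), t=2.5364 (wall)
  → r_3 = 2.5364
beam 4: φ=45°, α=210°
  d=(-0.8660,-0.5000)  start (3,5)  tX=0.5196 tY=0.4800  stride 1/|dx|=1.1547 1/|dy|=2.0000
    cross y-line → (3,4), t=0.4800
    cross x-line → (2,4), t=0.5196
    cross x-line → (1,4), t=1.6743
    cross y-line → (1,3), t=2.4800
    cross x-line → (0,3), t=2.8290 (wall)
  → r_4 = 2.8290
beam 5: φ=90°, α=255°
  d=(-0.2588,-0.9659)  start (3,5)  tX=1.7387 tY=0.2485  stride 1/|dx|=3.8637 1/|dy|=1.0353
    cross y-line → (3,4), t=0.2485
    cross y-line → (3,3), t=1.2837
    cross x-line → (2,3), t=1.7387
    cross y-line → (2,2), t=2.3190
    cross y-line → (2,1), t=3.3543
    cross y-line → (2,0), t=4.3896 (wall)
  → r_5 = 4.3896

ranges = [2.8574, 3.1870, 2.5364, 2.8290, 4.3896]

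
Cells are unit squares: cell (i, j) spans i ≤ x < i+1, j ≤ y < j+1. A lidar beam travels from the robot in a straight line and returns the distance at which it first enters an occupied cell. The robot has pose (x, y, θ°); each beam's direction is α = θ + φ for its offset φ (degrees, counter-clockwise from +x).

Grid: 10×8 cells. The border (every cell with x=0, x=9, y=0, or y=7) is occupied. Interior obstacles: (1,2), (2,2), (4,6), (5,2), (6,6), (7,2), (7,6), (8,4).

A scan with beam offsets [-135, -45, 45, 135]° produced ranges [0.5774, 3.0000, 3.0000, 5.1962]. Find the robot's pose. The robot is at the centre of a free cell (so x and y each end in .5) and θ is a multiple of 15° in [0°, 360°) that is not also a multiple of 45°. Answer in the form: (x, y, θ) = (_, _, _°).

The pose lattice has 40·16 = 640 candidates. Test each by forward raycasting.
  (5.5, 6.5, 75°): beam 1 = 4.0415 ≠ 0.5774 ✗
  (8.5, 3.5, 60°): beam 1 = 1.9319 ≠ 0.5774 ✗
  (6.5, 1.5, 330°): beam 1 = 1.9319 ≠ 0.5774 ✗
  (3.5, 4.5, 105°): beam 1 = 4.0415 ≠ 0.5774 ✗
  …
  (4.5, 5.5, 195°): r_1=0.5774, r_2=3.0000, r_3=3.0000, r_4=5.1962 — all match ✓
Only this pose fits every beam.

(x, y, θ) = (4.5, 5.5, 195°)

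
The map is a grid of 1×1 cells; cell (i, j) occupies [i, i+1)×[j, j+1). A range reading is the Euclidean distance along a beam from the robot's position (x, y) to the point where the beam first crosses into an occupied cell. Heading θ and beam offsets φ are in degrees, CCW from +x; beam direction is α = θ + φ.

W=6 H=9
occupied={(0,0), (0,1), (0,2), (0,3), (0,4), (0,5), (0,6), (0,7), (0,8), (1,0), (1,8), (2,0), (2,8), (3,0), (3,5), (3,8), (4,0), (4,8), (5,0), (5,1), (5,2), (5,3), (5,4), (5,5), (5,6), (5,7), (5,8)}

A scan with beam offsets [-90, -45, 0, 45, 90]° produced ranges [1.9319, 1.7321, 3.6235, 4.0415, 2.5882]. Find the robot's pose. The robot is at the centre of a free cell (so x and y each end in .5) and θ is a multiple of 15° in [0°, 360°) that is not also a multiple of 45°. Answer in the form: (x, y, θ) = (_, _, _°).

(x, y, θ) = (4.5, 3.5, 165°)

The pose lattice has 27·16 = 432 candidates. Test each by forward raycasting.
  (3.5, 4.5, 345°): beam 1 = 3.6235 ≠ 1.9319 ✗
  (1.5, 2.5, 105°): beam 1 = 3.6235 ≠ 1.9319 ✗
  (4.5, 6.5, 75°): beam 1 = 0.5176 ≠ 1.9319 ✗
  (4.5, 5.5, 30°): beam 1 = 1.0000 ≠ 1.9319 ✗
  …
  (4.5, 3.5, 165°): r_1=1.9319, r_2=1.7321, r_3=3.6235, r_4=4.0415, r_5=2.5882 — all match ✓
Unique over the lattice → pose = (4.5, 3.5, 165°).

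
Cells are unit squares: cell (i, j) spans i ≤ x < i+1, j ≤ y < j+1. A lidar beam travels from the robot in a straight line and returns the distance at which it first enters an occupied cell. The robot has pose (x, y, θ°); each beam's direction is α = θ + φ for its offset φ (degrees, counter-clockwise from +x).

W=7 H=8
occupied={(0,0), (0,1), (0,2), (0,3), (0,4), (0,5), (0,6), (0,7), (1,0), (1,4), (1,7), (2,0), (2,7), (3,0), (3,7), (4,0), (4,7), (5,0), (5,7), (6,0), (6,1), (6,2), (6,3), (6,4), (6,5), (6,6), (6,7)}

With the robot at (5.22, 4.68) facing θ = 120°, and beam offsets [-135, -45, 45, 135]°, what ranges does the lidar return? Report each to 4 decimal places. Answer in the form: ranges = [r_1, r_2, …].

ranges = [0.8075, 2.4018, 4.3689, 3.8098]

beam 1: φ=-135°, α=345°
  direction (0.9659, -0.2588); cell (5,4); t to first gridline: x 0.8075, y 2.6273 (then +1.0353 / +3.8637)
    (6,4) via x @ 0.8075  # hit
  → r_1 = 0.8075
beam 2: φ=-45°, α=75°
  direction (0.2588, 0.9659); cell (5,4); t to first gridline: x 3.0137, y 0.3313 (then +3.8637 / +1.0353)
    (5,5) via y @ 0.3313
    (5,6) via y @ 1.3666
    (5,7) via y @ 2.4018  # hit
  → r_2 = 2.4018
beam 3: φ=45°, α=165°
  direction (-0.9659, 0.2588); cell (5,4); t to first gridline: x 0.2278, y 1.2364 (then +1.0353 / +3.8637)
    (4,4) via x @ 0.2278
    (4,5) via y @ 1.2364
    (3,5) via x @ 1.2630
    (2,5) via x @ 2.2983
    (1,5) via x @ 3.3336
    (0,5) via x @ 4.3689  # hit
  → r_3 = 4.3689
beam 4: φ=135°, α=255°
  direction (-0.2588, -0.9659); cell (5,4); t to first gridline: x 0.8500, y 0.7040 (then +3.8637 / +1.0353)
    (5,3) via y @ 0.7040
    (4,3) via x @ 0.8500
    (4,2) via y @ 1.7393
    (4,1) via y @ 2.7745
    (4,0) via y @ 3.8098  # hit
  → r_4 = 3.8098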